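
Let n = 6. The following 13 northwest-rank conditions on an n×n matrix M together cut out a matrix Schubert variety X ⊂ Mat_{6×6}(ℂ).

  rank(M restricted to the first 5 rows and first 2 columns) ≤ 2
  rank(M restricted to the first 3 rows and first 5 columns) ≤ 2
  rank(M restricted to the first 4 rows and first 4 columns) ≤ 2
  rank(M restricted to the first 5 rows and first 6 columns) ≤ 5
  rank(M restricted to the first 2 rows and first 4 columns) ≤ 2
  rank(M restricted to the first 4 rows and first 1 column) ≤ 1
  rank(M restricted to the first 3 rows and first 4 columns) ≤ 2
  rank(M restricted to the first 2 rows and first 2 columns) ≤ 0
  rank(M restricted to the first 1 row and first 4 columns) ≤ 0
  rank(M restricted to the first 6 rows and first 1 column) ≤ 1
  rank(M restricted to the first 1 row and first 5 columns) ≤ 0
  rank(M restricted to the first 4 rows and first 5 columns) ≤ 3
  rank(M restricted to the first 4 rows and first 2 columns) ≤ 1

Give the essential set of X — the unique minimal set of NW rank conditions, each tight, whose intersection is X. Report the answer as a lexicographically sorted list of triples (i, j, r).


Reconstructing r_w from the 13 given conditions:

  0, 0, 0, 0, 0, 1
  0, 0, 1, 1, 1, 2
  1, 1, 2, 2, 2, 3
  1, 1, 2, 2, 3, 4
  1, 2, 3, 3, 4, 5
  1, 2, 3, 4, 5, 6

second differences of R give the permutation w = (6, 3, 1, 5, 2, 4).

ℓ(w)=9; the 4 essential cells (i,j,r):

[(1, 5, 0), (2, 2, 0), (4, 2, 1), (4, 4, 2)]


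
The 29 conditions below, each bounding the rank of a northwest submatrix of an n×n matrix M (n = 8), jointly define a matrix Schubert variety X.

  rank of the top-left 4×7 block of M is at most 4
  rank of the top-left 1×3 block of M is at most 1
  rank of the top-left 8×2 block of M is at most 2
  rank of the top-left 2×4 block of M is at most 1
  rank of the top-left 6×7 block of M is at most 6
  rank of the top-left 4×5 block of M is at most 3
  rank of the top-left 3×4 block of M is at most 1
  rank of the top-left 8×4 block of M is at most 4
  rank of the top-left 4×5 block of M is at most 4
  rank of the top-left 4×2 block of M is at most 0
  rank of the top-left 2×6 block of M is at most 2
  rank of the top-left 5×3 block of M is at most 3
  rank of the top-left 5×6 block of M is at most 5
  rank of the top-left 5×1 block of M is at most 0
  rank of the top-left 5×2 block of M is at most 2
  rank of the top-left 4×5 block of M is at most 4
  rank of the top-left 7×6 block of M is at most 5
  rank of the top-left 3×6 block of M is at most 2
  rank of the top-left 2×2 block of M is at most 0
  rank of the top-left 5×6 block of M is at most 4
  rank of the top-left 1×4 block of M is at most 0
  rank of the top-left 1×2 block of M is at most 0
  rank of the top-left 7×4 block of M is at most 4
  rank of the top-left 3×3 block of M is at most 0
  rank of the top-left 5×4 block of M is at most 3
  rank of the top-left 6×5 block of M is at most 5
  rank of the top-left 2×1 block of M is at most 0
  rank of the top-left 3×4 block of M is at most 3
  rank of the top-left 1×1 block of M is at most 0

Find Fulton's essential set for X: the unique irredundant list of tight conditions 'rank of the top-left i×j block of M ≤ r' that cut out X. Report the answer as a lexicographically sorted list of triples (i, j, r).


The tightest implied rank at each (i,j), from the 29 conditions:

  row 1: 0 | 0 | 0 | 0 | 1 | 1 | 1 | 1
  row 2: 0 | 0 | 0 | 1 | 2 | 2 | 2 | 2
  row 3: 0 | 0 | 0 | 1 | 2 | 2 | 3 | 3
  row 4: 0 | 0 | 1 | 2 | 3 | 3 | 4 | 4
  row 5: 0 | 1 | 2 | 3 | 4 | 4 | 5 | 5
  row 6: 1 | 2 | 3 | 4 | 5 | 5 | 6 | 6
  row 7: 1 | 2 | 3 | 4 | 5 | 5 | 6 | 7
  row 8: 1 | 2 | 3 | 4 | 5 | 6 | 7 | 8

so w = (5, 4, 7, 3, 2, 1, 8, 6).

|D(w)|=15, |Ess(w)|=6:

[(1, 4, 0), (3, 3, 0), (3, 6, 2), (4, 2, 0), (5, 1, 0), (7, 6, 5)]


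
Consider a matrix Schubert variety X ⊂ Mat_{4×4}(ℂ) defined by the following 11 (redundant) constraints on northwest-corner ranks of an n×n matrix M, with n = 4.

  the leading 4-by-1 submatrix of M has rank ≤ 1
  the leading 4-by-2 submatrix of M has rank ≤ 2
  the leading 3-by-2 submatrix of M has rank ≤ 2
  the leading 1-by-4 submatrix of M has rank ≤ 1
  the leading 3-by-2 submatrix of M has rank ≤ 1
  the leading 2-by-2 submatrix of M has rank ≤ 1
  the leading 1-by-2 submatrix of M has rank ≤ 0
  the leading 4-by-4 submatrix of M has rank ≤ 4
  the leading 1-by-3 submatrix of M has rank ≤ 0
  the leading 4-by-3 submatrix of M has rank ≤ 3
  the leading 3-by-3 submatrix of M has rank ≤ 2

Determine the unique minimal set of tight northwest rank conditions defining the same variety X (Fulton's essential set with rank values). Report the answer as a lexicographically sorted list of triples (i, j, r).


Recovering R(i,j) via the rank-extension bound from the 11 conditions:

  i=1: 0, 0, 0, 1
  i=2: 1, 1, 1, 2
  i=3: 1, 1, 2, 3
  i=4: 1, 2, 3, 4

reading off 1-entries of Δ²R: w = (4, 1, 3, 2).

2 SE-corners of the 4-cell Rothe diagram give Ess(w):

[(1, 3, 0), (3, 2, 1)]


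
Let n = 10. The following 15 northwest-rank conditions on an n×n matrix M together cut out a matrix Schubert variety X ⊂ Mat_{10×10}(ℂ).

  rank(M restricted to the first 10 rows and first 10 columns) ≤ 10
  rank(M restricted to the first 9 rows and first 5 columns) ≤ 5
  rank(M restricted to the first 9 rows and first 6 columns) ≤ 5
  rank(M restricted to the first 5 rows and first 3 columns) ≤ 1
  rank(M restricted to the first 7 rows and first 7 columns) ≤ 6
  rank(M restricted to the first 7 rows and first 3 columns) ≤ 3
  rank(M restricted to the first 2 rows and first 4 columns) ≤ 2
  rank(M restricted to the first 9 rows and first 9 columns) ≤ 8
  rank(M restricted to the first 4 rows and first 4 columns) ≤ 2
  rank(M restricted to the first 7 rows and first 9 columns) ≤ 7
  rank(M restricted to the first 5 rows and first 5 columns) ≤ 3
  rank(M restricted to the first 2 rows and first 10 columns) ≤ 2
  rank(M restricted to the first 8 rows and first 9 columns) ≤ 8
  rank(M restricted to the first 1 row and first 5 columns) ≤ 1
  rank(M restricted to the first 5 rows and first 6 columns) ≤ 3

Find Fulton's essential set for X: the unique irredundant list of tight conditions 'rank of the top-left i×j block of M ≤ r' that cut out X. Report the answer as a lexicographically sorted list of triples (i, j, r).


Propagating the 15 rank bounds to every northwest block:

  row 1: 1 | 1 | 1 | 1 | 1 | 1 | 1 | 1 | 1 | 1
  row 2: 1 | 1 | 1 | 2 | 2 | 2 | 2 | 2 | 2 | 2
  row 3: 1 | 1 | 1 | 2 | 3 | 3 | 3 | 3 | 3 | 3
  row 4: 1 | 1 | 1 | 2 | 3 | 3 | 4 | 4 | 4 | 4
  row 5: 1 | 1 | 1 | 2 | 3 | 3 | 4 | 5 | 5 | 5
  row 6: 1 | 2 | 2 | 3 | 4 | 4 | 5 | 6 | 6 | 6
  row 7: 1 | 2 | 3 | 4 | 5 | 5 | 6 | 7 | 7 | 7
  row 8: 1 | 2 | 3 | 4 | 5 | 5 | 6 | 7 | 8 | 8
  row 9: 1 | 2 | 3 | 4 | 5 | 5 | 6 | 7 | 8 | 9
  row 10: 1 | 2 | 3 | 4 | 5 | 6 | 7 | 8 | 9 | 10

hence w(1..10) = (1, 4, 5, 7, 8, 2, 3, 9, 10, 6).

3 SE-corners of the 12-cell Rothe diagram give Ess(w):

[(5, 3, 1), (5, 6, 3), (9, 6, 5)]


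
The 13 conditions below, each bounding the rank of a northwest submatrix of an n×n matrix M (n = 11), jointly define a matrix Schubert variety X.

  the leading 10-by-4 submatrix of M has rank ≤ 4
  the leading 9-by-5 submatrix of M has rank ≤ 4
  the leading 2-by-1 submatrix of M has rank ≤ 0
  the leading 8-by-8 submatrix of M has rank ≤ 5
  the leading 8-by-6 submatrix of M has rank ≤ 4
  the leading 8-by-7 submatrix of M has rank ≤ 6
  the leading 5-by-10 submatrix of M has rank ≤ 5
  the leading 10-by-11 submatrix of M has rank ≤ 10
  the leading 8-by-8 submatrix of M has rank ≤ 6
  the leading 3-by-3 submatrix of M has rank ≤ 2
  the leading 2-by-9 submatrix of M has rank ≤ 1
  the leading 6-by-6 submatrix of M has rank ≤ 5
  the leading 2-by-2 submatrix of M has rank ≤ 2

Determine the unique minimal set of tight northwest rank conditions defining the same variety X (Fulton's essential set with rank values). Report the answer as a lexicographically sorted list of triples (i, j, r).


Recovering R(i,j) via the rank-extension bound from the 13 conditions:

  R[1]: 0 1 1 1 1 1 1 1 1 1 1
  R[2]: 0 1 1 1 1 1 1 1 1 2 2
  R[3]: 1 2 2 2 2 2 2 2 2 3 3
  R[4]: 1 2 3 3 3 3 3 3 3 4 4
  R[5]: 1 2 3 4 4 4 4 4 4 5 5
  R[6]: 1 2 3 4 4 4 5 5 5 6 6
  R[7]: 1 2 3 4 4 4 5 5 6 7 7
  R[8]: 1 2 3 4 4 4 5 5 6 7 8
  R[9]: 1 2 3 4 4 5 6 6 7 8 9
  R[10]: 1 2 3 4 5 6 7 7 8 9 10
  R[11]: 1 2 3 4 5 6 7 8 9 10 11

reading off 1-entries of Δ²R: w = (2, 10, 1, 3, 4, 7, 9, 11, 6, 5, 8).

D(w) has 18 cells with 5 SE-corners; essential set:

[(2, 1, 0), (2, 9, 1), (8, 6, 4), (8, 8, 5), (9, 5, 4)]


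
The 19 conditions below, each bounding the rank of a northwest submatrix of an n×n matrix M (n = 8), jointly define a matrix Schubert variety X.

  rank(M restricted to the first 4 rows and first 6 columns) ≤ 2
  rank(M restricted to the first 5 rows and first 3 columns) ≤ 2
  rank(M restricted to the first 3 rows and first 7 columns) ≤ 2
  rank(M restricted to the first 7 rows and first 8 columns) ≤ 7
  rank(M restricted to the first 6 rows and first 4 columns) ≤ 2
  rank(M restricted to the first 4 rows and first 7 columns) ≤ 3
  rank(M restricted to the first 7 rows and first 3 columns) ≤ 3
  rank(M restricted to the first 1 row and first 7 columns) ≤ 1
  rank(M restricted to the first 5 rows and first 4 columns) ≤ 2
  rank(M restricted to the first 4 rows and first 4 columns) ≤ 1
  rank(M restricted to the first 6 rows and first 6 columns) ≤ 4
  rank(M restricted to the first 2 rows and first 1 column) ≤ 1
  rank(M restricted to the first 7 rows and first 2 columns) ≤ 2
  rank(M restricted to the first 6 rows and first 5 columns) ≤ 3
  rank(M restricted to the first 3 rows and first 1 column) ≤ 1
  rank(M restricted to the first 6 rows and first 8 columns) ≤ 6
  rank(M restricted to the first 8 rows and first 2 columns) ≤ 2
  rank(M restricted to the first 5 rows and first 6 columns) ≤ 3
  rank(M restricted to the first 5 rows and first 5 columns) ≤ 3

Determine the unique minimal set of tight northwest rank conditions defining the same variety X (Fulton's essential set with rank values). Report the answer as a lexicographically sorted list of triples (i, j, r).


The tightest implied rank at each (i,j), from the 19 conditions:

  i=1: 1 | 1 | 1 | 1 | 1 | 1 | 1 | 1
  i=2: 1 | 1 | 1 | 1 | 2 | 2 | 2 | 2
  i=3: 1 | 1 | 1 | 1 | 2 | 2 | 2 | 3
  i=4: 1 | 1 | 1 | 1 | 2 | 2 | 3 | 4
  i=5: 1 | 2 | 2 | 2 | 3 | 3 | 4 | 5
  i=6: 1 | 2 | 2 | 2 | 3 | 4 | 5 | 6
  i=7: 1 | 2 | 3 | 3 | 4 | 5 | 6 | 7
  i=8: 1 | 2 | 3 | 4 | 5 | 6 | 7 | 8

so w = (1, 5, 8, 7, 2, 6, 3, 4).

4 SE-corners of the 14-cell Rothe diagram give Ess(w):

[(3, 7, 2), (4, 4, 1), (4, 6, 2), (6, 4, 2)]


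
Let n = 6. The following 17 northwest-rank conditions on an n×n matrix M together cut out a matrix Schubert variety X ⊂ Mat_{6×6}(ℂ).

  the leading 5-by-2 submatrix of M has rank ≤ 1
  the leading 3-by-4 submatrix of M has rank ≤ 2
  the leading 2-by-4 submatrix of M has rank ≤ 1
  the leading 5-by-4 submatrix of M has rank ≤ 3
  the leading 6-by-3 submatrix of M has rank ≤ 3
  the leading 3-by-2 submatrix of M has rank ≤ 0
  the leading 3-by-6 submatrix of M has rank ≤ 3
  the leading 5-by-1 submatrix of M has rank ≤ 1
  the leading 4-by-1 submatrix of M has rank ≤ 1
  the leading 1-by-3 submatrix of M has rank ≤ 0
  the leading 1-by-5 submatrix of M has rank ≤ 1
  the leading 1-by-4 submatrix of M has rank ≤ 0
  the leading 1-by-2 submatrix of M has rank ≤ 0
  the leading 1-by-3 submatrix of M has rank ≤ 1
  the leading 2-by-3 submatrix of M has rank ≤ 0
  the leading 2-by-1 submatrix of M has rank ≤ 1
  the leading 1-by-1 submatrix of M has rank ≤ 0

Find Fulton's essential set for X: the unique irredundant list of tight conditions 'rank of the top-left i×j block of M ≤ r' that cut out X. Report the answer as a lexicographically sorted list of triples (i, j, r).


Computing R[i][j] = min implied NW-rank bound (n=6, 17 conditions):

  0, 0, 0, 0, 1, 1
  0, 0, 0, 1, 2, 2
  0, 0, 1, 2, 3, 3
  1, 1, 2, 3, 4, 4
  1, 1, 2, 3, 4, 5
  1, 2, 3, 4, 5, 6

so w = (5, 4, 3, 1, 6, 2).

4 SE-corners of the 10-cell Rothe diagram give Ess(w):

[(1, 4, 0), (2, 3, 0), (3, 2, 0), (5, 2, 1)]


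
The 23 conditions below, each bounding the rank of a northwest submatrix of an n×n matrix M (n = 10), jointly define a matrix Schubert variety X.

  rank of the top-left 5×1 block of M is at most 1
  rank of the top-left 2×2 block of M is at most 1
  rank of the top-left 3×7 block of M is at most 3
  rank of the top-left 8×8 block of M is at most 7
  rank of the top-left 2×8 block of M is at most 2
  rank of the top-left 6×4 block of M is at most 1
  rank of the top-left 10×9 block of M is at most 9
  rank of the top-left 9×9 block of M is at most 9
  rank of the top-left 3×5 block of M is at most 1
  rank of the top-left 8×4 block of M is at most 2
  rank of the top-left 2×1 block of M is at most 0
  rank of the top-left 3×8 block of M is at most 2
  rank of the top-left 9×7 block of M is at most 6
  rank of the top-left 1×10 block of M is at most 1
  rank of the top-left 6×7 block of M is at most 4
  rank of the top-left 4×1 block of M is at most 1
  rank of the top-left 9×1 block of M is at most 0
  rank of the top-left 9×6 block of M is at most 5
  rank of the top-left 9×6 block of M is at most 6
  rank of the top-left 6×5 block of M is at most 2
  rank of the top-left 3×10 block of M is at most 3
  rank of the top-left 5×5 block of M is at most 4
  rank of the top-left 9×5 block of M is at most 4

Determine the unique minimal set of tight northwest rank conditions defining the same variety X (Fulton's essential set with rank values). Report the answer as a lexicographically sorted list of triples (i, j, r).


Propagating the 23 rank bounds to every northwest block:

  row 1: 0, 1, 1, 1, 1, 1, 1, 1, 1, 1
  row 2: 0, 1, 1, 1, 1, 2, 2, 2, 2, 2
  row 3: 0, 1, 1, 1, 1, 2, 2, 2, 3, 3
  row 4: 0, 1, 1, 1, 2, 3, 3, 3, 4, 4
  row 5: 0, 1, 1, 1, 2, 3, 4, 4, 5, 5
  row 6: 0, 1, 1, 1, 2, 3, 4, 5, 6, 6
  row 7: 0, 1, 2, 2, 3, 4, 5, 6, 7, 7
  row 8: 0, 1, 2, 2, 3, 4, 5, 6, 7, 8
  row 9: 0, 1, 2, 3, 4, 5, 6, 7, 8, 9
  row 10: 1, 2, 3, 4, 5, 6, 7, 8, 9, 10

second differences of R give the permutation w = (2, 6, 9, 5, 7, 8, 3, 10, 4, 1).

ℓ(w)=24; the 5 essential cells (i,j,r):

[(3, 5, 1), (3, 8, 2), (6, 4, 1), (8, 4, 2), (9, 1, 0)]


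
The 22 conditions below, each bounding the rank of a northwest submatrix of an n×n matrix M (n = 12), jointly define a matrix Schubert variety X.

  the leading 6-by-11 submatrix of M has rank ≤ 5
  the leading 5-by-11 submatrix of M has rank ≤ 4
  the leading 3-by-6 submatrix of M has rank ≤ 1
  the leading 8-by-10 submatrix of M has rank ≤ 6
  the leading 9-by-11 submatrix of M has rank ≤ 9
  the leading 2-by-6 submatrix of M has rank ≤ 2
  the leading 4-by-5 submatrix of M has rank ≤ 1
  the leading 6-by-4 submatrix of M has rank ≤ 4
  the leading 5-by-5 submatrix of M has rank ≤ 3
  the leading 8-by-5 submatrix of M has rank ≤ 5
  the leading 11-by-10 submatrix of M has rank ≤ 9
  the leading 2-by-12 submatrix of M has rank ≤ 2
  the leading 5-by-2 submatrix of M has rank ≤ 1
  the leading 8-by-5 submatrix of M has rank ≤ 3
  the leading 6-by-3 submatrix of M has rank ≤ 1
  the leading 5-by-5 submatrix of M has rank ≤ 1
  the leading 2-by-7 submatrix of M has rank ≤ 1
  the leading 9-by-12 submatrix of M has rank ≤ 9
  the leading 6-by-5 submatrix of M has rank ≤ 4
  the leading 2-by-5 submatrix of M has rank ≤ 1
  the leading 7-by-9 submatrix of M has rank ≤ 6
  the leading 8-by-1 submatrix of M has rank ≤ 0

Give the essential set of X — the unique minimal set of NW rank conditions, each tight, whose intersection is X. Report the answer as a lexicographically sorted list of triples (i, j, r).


Recovering R(i,j) via the rank-extension bound from the 22 conditions:

  0 1 1 1 1 1 1 1 1 1 1 1
  0 1 1 1 1 1 1 2 2 2 2 2
  0 1 1 1 1 1 2 3 3 3 3 3
  0 1 1 1 1 2 3 4 4 4 4 4
  0 1 1 1 1 2 3 4 4 4 4 5
  0 1 1 2 2 3 4 5 5 5 5 6
  0 1 2 3 3 4 5 6 6 6 6 7
  0 1 2 3 3 4 5 6 6 6 7 8
  1 2 3 4 4 5 6 7 7 7 8 9
  1 2 3 4 5 6 7 8 8 8 9 10
  1 2 3 4 5 6 7 8 9 9 10 11
  1 2 3 4 5 6 7 8 9 10 11 12

second differences of R give the permutation w = (2, 8, 7, 6, 12, 4, 3, 11, 1, 5, 9, 10).

Rothe diagram D(w) (30 cells), 8 SE-corners (essential conditions):

[(2, 7, 1), (3, 6, 1), (5, 5, 1), (5, 11, 4), (6, 3, 1), (8, 1, 0), (8, 5, 3), (8, 10, 6)]


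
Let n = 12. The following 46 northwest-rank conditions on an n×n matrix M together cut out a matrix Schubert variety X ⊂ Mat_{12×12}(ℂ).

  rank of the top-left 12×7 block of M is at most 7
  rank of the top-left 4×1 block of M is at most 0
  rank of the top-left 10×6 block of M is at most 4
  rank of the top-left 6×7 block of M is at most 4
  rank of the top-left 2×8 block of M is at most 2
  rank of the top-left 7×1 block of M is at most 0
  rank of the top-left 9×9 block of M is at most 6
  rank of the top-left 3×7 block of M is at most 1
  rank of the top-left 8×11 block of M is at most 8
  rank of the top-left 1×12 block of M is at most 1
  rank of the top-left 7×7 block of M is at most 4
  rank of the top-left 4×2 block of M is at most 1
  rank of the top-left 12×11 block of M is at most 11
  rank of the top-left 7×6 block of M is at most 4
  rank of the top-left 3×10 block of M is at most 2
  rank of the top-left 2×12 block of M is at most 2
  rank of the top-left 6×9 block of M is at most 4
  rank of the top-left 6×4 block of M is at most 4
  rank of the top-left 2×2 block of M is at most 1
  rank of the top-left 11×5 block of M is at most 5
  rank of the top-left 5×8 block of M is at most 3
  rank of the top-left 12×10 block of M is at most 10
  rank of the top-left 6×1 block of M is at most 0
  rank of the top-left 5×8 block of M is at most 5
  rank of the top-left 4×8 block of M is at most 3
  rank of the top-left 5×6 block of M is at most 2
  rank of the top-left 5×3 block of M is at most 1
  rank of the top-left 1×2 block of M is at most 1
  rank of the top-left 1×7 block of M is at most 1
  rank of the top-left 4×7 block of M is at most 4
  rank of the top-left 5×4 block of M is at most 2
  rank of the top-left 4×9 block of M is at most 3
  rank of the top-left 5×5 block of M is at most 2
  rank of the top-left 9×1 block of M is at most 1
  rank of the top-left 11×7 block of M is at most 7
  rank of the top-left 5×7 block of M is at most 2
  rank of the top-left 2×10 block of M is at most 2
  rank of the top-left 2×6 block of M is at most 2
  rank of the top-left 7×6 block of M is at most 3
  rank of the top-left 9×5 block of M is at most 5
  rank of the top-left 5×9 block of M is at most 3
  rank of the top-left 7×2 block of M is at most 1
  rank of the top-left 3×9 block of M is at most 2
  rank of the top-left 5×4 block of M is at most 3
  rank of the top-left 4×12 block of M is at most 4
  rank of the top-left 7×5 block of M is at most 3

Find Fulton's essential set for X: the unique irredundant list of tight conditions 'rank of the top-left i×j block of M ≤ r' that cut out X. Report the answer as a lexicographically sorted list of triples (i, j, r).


Recovering R(i,j) via the rank-extension bound from the 46 conditions:

  R[1]: 0, 1, 1, 1, 1, 1, 1, 1, 1, 1, 1, 1
  R[2]: 0, 1, 1, 1, 1, 1, 1, 2, 2, 2, 2, 2
  R[3]: 0, 1, 1, 1, 1, 1, 1, 2, 2, 2, 3, 3
  R[4]: 0, 1, 1, 2, 2, 2, 2, 3, 3, 3, 4, 4
  R[5]: 0, 1, 1, 2, 2, 2, 2, 3, 3, 4, 5, 5
  R[6]: 0, 1, 2, 3, 3, 3, 3, 4, 4, 5, 6, 6
  R[7]: 0, 1, 2, 3, 3, 3, 4, 5, 5, 6, 7, 7
  R[8]: 1, 2, 3, 4, 4, 4, 5, 6, 6, 7, 8, 8
  R[9]: 1, 2, 3, 4, 4, 4, 5, 6, 6, 7, 8, 9
  R[10]: 1, 2, 3, 4, 4, 4, 5, 6, 7, 8, 9, 10
  R[11]: 1, 2, 3, 4, 5, 5, 6, 7, 8, 9, 10, 11
  R[12]: 1, 2, 3, 4, 5, 6, 7, 8, 9, 10, 11, 12

reading off 1-entries of Δ²R: w = (2, 8, 11, 4, 10, 3, 7, 1, 12, 9, 5, 6).

Rothe diagram D(w) (32 cells), 9 SE-corners (essential conditions):

[(3, 7, 1), (3, 10, 2), (5, 3, 1), (5, 7, 2), (5, 9, 3), (7, 1, 0), (7, 6, 3), (9, 9, 6), (10, 6, 4)]


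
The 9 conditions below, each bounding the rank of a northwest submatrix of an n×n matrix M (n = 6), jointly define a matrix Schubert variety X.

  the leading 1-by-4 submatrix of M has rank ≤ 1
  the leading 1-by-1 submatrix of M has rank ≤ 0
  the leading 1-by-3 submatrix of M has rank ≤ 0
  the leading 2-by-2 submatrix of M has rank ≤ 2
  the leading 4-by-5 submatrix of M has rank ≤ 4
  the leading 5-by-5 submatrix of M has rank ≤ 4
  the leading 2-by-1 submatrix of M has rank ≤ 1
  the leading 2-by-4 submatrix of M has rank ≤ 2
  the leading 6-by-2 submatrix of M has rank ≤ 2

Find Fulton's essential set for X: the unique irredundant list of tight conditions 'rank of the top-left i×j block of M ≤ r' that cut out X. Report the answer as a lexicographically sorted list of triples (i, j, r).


The tightest implied rank at each (i,j), from the 9 conditions:

  i=1: 0 0 0 1 1 1
  i=2: 1 1 1 2 2 2
  i=3: 1 2 2 3 3 3
  i=4: 1 2 3 4 4 4
  i=5: 1 2 3 4 4 5
  i=6: 1 2 3 4 5 6

the unique w with this rank table is (4, 1, 2, 3, 6, 5).

Rothe diagram D(w) (4 cells), 2 SE-corners (essential conditions):

[(1, 3, 0), (5, 5, 4)]


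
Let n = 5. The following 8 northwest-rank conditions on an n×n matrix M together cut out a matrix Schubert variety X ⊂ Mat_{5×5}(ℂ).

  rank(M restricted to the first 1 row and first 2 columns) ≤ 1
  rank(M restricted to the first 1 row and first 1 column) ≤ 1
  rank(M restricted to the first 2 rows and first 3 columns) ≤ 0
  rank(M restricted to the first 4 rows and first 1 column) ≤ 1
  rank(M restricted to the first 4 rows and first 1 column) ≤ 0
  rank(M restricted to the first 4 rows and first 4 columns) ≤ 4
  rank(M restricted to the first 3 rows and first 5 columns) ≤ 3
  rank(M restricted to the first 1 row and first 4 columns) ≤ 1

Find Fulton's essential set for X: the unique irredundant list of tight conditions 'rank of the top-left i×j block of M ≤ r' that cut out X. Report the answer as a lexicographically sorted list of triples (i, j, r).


Reconstructing r_w from the 8 given conditions:

  row 1: 0 0 0 1 1
  row 2: 0 0 0 1 2
  row 3: 0 1 1 2 3
  row 4: 0 1 2 3 4
  row 5: 1 2 3 4 5

giving w = (4, 5, 2, 3, 1) via Δ²R.

D(w) has 8 cells with 2 SE-corners; essential set:

[(2, 3, 0), (4, 1, 0)]


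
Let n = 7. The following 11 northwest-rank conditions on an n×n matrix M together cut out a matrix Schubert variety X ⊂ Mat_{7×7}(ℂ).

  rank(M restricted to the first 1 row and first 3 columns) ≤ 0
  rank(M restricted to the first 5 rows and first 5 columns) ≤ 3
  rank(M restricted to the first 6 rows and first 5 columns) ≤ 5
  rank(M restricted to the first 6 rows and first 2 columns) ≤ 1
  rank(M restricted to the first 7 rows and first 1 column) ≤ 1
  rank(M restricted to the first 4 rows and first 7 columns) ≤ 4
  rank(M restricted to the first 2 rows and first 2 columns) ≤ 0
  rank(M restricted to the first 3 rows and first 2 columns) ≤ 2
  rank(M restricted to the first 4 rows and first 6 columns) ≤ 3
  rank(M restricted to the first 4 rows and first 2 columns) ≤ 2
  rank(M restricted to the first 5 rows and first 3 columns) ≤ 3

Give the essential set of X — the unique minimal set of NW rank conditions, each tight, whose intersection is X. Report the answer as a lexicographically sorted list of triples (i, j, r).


The tightest implied rank at each (i,j), from the 11 conditions:

  i=1: 0, 0, 0, 1, 1, 1, 1
  i=2: 0, 0, 1, 2, 2, 2, 2
  i=3: 1, 1, 2, 3, 3, 3, 3
  i=4: 1, 1, 2, 3, 3, 3, 4
  i=5: 1, 1, 2, 3, 3, 4, 5
  i=6: 1, 1, 2, 3, 4, 5, 6
  i=7: 1, 2, 3, 4, 5, 6, 7

the unique w with this rank table is (4, 3, 1, 7, 6, 5, 2).

Fulton essential set (5 of the 11 Rothe cells):

[(1, 3, 0), (2, 2, 0), (4, 6, 3), (5, 5, 3), (6, 2, 1)]


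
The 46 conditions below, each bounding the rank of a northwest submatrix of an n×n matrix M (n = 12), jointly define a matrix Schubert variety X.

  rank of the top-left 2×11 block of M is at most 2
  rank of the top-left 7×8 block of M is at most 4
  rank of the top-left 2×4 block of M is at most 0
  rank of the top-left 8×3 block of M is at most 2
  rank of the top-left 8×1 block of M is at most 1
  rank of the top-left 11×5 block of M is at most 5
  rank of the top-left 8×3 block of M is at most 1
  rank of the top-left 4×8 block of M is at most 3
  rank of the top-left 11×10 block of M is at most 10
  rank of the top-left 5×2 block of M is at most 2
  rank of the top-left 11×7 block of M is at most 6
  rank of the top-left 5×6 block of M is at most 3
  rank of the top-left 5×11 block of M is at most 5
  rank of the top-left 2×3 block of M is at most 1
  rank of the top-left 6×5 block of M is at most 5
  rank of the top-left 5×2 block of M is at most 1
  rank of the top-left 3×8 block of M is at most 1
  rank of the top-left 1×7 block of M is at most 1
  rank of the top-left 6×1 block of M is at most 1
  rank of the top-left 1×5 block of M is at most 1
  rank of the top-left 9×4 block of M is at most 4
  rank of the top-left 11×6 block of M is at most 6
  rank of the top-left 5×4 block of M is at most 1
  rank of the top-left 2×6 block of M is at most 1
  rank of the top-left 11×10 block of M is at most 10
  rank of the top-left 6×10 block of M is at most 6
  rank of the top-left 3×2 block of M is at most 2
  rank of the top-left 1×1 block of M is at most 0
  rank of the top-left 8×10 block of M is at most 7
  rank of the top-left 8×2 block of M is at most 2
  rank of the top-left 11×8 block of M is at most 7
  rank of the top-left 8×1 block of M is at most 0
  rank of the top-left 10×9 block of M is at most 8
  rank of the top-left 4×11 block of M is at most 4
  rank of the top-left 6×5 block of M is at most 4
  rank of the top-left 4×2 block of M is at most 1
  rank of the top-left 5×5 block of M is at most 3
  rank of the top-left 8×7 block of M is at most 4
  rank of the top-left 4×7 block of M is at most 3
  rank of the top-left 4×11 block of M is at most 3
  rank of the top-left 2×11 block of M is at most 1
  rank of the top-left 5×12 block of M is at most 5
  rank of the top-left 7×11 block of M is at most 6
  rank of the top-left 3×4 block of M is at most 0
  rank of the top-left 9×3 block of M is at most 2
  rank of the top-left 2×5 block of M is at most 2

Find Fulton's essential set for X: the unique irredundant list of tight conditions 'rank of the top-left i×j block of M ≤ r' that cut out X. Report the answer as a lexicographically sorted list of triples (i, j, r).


Reconstructing r_w from the 46 given conditions:

  i=1: 0, 0, 0, 0, 1, 1, 1, 1, 1, 1, 1, 1
  i=2: 0, 0, 0, 0, 1, 1, 1, 1, 1, 1, 1, 2
  i=3: 0, 0, 0, 0, 1, 1, 1, 1, 2, 2, 2, 3
  i=4: 0, 1, 1, 1, 2, 2, 2, 2, 3, 3, 3, 4
  i=5: 0, 1, 1, 1, 2, 3, 3, 3, 4, 4, 4, 5
  i=6: 0, 1, 1, 2, 3, 4, 4, 4, 5, 5, 5, 6
  i=7: 0, 1, 1, 2, 3, 4, 4, 4, 5, 6, 6, 7
  i=8: 0, 1, 1, 2, 3, 4, 4, 5, 6, 7, 7, 8
  i=9: 1, 2, 2, 3, 4, 5, 5, 6, 7, 8, 8, 9
  i=10: 1, 2, 3, 4, 5, 6, 6, 7, 8, 9, 9, 10
  i=11: 1, 2, 3, 4, 5, 6, 6, 7, 8, 9, 10, 11
  i=12: 1, 2, 3, 4, 5, 6, 7, 8, 9, 10, 11, 12

giving w = (5, 12, 9, 2, 6, 4, 10, 8, 1, 3, 11, 7) via Δ²R.

9 SE-corners of the 35-cell Rothe diagram give Ess(w):

[(2, 11, 1), (3, 4, 0), (3, 8, 1), (5, 4, 1), (7, 8, 4), (8, 1, 0), (8, 3, 1), (8, 7, 4), (11, 7, 6)]


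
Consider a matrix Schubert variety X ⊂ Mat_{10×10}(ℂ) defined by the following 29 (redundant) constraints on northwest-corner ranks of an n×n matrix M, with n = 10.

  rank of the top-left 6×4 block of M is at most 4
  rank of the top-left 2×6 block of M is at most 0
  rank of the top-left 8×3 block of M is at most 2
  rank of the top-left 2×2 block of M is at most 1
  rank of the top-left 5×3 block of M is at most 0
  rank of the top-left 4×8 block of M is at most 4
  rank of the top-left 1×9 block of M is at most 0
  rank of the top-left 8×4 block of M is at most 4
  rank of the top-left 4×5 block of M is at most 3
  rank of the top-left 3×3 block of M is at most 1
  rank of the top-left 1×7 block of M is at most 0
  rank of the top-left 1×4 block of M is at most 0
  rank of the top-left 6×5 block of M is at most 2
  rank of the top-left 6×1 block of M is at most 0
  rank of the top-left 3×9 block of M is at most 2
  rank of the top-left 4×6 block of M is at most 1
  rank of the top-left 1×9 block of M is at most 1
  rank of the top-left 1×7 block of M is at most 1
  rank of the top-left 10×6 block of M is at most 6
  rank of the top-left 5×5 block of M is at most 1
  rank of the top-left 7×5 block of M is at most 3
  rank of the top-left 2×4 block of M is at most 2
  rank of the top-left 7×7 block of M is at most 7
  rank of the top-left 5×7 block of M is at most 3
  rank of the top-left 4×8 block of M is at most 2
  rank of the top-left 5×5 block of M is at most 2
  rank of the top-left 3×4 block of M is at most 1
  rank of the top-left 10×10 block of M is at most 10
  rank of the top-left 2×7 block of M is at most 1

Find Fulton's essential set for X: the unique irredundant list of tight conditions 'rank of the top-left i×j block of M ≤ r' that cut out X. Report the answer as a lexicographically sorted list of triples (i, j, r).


Reconstructing r_w from the 29 given conditions:

  0 0 0 0 0 0 0 0 0 1
  0 0 0 0 0 0 1 1 1 2
  0 0 0 1 1 1 2 2 2 3
  0 0 0 1 1 1 2 2 3 4
  0 0 0 1 1 2 3 3 4 5
  0 1 1 2 2 3 4 4 5 6
  1 2 2 3 3 4 5 5 6 7
  1 2 2 3 4 5 6 6 7 8
  1 2 3 4 5 6 7 7 8 9
  1 2 3 4 5 6 7 8 9 10

the unique w with this rank table is (10, 7, 4, 9, 6, 2, 1, 5, 3, 8).

ℓ(w)=30; the 8 essential cells (i,j,r):

[(1, 9, 0), (2, 6, 0), (4, 6, 1), (4, 8, 2), (5, 3, 0), (5, 5, 1), (6, 1, 0), (8, 3, 2)]


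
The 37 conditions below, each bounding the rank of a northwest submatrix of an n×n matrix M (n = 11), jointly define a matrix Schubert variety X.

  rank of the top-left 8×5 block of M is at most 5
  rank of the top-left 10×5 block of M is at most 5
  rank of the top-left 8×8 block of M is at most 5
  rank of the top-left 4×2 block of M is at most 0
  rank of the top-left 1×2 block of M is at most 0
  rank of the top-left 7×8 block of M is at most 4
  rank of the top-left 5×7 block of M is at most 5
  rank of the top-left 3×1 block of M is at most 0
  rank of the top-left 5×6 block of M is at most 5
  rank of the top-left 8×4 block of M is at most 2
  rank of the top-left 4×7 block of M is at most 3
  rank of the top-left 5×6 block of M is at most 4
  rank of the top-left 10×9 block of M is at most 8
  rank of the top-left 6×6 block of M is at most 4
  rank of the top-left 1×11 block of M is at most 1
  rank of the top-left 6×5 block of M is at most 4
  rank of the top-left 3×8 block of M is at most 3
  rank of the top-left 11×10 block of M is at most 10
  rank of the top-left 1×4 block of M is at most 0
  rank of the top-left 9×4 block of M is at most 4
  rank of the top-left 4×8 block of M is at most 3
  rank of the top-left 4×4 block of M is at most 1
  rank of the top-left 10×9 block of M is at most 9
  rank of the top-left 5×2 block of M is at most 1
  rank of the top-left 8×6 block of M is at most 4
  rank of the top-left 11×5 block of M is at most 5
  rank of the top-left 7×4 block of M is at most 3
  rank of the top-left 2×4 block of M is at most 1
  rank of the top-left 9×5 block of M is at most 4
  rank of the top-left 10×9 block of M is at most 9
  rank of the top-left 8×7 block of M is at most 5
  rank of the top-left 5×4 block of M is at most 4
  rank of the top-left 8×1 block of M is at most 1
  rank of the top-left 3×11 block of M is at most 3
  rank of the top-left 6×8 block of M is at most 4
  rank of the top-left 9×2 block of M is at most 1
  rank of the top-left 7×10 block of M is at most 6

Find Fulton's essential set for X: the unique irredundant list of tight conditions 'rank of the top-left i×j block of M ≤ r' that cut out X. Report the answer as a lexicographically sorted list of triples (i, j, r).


Computing R[i][j] = min implied NW-rank bound (n=11, 37 conditions):

  i=1: 0  0  0  0  1  1  1  1  1  1  1
  i=2: 0  0  1  1  2  2  2  2  2  2  2
  i=3: 0  0  1  1  2  3  3  3  3  3  3
  i=4: 0  0  1  1  2  3  3  3  4  4  4
  i=5: 1  1  2  2  3  4  4  4  5  5  5
  i=6: 1  1  2  2  3  4  4  4  5  6  6
  i=7: 1  1  2  2  3  4  4  4  5  6  7
  i=8: 1  1  2  2  3  4  5  5  6  7  8
  i=9: 1  1  2  3  4  5  6  6  7  8  9
  i=10: 1  2  3  4  5  6  7  7  8  9  10
  i=11: 1  2  3  4  5  6  7  8  9  10  11

the unique w with this rank table is (5, 3, 6, 9, 1, 10, 11, 7, 4, 2, 8).

D(w) has 25 cells with 7 SE-corners; essential set:

[(1, 4, 0), (4, 2, 0), (4, 4, 1), (4, 8, 3), (7, 8, 4), (8, 4, 2), (9, 2, 1)]


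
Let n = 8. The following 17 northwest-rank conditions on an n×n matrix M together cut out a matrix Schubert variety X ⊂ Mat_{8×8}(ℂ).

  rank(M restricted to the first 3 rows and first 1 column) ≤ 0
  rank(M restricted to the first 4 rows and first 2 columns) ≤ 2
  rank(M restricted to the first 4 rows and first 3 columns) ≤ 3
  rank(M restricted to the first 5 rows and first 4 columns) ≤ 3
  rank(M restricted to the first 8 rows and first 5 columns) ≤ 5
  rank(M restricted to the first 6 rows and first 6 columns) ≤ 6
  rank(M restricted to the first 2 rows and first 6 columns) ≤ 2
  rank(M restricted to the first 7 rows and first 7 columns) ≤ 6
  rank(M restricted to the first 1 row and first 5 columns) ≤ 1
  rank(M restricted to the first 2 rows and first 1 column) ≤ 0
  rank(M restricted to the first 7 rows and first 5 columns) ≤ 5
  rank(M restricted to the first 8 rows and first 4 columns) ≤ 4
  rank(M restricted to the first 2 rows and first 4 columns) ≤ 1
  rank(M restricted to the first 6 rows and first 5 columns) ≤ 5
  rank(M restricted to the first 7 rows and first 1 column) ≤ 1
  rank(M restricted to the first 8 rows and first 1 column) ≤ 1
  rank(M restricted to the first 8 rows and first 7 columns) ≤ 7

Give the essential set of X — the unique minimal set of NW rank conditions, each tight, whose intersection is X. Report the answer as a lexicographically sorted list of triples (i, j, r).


Computing R[i][j] = min implied NW-rank bound (n=8, 17 conditions):

  row 1: 0, 1, 1, 1, 1, 1, 1, 1
  row 2: 0, 1, 1, 1, 2, 2, 2, 2
  row 3: 0, 1, 2, 2, 3, 3, 3, 3
  row 4: 1, 2, 3, 3, 4, 4, 4, 4
  row 5: 1, 2, 3, 3, 4, 5, 5, 5
  row 6: 1, 2, 3, 4, 5, 6, 6, 6
  row 7: 1, 2, 3, 4, 5, 6, 6, 7
  row 8: 1, 2, 3, 4, 5, 6, 7, 8

second differences of R give the permutation w = (2, 5, 3, 1, 6, 4, 8, 7).

D(w) has 7 cells with 4 SE-corners; essential set:

[(2, 4, 1), (3, 1, 0), (5, 4, 3), (7, 7, 6)]


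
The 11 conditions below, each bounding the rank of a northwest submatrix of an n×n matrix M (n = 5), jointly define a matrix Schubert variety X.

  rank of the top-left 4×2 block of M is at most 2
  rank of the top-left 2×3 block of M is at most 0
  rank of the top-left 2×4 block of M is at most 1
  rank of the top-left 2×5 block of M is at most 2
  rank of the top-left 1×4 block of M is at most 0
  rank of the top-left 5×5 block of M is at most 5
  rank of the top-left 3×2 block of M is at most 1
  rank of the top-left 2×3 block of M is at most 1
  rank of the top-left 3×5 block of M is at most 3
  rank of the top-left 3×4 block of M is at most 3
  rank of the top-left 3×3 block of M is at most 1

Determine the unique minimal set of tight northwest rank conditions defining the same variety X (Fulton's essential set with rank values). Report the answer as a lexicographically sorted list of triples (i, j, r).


Reconstructing r_w from the 11 given conditions:

  row 1: 0 0 0 0 1
  row 2: 0 0 0 1 2
  row 3: 1 1 1 2 3
  row 4: 1 2 2 3 4
  row 5: 1 2 3 4 5

the unique w with this rank table is (5, 4, 1, 2, 3).

Fulton essential set (2 of the 7 Rothe cells):

[(1, 4, 0), (2, 3, 0)]


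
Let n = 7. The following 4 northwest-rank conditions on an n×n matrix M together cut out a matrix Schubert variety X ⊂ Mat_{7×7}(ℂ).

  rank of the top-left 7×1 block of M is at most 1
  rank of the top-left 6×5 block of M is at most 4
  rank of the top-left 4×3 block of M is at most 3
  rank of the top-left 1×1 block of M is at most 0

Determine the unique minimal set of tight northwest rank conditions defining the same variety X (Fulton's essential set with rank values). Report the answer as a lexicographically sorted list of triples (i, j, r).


Rank table r_w(7×7) implied by the 4 constraints:

  row 1: 0 | 1 | 1 | 1 | 1 | 1 | 1
  row 2: 1 | 2 | 2 | 2 | 2 | 2 | 2
  row 3: 1 | 2 | 3 | 3 | 3 | 3 | 3
  row 4: 1 | 2 | 3 | 4 | 4 | 4 | 4
  row 5: 1 | 2 | 3 | 4 | 4 | 5 | 5
  row 6: 1 | 2 | 3 | 4 | 4 | 5 | 6
  row 7: 1 | 2 | 3 | 4 | 5 | 6 | 7

hence w(1..7) = (2, 1, 3, 4, 6, 7, 5).

|D(w)|=3, |Ess(w)|=2:

[(1, 1, 0), (6, 5, 4)]


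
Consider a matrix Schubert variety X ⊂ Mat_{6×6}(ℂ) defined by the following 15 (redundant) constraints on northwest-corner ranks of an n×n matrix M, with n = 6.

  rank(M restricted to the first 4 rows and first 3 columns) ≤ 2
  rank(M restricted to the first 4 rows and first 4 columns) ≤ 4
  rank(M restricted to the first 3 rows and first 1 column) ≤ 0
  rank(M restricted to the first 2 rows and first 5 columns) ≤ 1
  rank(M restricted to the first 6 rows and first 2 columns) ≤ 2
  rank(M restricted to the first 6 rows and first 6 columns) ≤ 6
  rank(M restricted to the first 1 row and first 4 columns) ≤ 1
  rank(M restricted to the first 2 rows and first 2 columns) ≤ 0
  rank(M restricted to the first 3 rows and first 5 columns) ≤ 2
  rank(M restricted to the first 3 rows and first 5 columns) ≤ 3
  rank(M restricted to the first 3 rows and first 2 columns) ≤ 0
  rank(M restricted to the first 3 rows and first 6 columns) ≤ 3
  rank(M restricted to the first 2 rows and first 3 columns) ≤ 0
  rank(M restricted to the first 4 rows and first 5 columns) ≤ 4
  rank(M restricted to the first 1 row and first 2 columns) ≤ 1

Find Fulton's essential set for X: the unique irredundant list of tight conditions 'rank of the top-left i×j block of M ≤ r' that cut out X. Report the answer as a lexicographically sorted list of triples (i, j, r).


Computing R[i][j] = min implied NW-rank bound (n=6, 15 conditions):

  0 | 0 | 0 | 1 | 1 | 1
  0 | 0 | 0 | 1 | 1 | 2
  0 | 0 | 1 | 2 | 2 | 3
  1 | 1 | 2 | 3 | 3 | 4
  1 | 2 | 3 | 4 | 4 | 5
  1 | 2 | 3 | 4 | 5 | 6

hence w(1..6) = (4, 6, 3, 1, 2, 5).

3 SE-corners of the 9-cell Rothe diagram give Ess(w):

[(2, 3, 0), (2, 5, 1), (3, 2, 0)]


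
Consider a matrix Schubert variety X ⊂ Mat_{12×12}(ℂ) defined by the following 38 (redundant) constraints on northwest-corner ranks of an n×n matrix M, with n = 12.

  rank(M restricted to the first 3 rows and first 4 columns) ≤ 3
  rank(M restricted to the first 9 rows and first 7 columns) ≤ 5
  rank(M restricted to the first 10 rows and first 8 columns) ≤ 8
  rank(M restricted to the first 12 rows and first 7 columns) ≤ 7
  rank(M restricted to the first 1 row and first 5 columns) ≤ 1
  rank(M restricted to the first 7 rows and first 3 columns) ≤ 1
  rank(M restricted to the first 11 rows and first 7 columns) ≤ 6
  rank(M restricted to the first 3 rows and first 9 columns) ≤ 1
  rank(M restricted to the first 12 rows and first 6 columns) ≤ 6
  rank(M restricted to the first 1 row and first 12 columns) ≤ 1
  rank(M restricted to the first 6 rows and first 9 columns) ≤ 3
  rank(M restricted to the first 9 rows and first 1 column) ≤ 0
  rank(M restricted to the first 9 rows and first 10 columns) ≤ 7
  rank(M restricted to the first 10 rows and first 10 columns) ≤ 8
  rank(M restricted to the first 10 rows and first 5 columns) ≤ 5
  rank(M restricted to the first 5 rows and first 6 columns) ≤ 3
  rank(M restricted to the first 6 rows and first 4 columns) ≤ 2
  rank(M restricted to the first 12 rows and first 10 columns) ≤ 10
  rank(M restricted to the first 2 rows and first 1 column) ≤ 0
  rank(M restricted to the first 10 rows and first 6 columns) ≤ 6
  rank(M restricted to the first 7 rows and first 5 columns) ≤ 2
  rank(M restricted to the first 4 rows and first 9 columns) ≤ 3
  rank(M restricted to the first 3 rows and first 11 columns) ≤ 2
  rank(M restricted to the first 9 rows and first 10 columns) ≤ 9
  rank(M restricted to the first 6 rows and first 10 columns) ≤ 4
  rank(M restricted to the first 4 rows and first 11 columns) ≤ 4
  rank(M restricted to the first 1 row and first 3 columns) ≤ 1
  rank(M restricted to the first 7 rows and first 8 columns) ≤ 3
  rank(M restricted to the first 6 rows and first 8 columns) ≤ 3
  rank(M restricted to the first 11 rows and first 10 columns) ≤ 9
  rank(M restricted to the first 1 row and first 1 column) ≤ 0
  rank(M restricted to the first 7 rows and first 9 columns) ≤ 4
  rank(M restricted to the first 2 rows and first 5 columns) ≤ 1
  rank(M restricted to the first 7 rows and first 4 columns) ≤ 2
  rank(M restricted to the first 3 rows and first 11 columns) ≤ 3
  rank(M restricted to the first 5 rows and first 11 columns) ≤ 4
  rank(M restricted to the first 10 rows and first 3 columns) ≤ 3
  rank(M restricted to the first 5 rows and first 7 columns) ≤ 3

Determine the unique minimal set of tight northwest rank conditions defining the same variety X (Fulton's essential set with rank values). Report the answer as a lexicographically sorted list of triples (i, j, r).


Reconstructing r_w from the 38 given conditions:

  i=1: 0, 1, 1, 1, 1, 1, 1, 1, 1, 1, 1, 1
  i=2: 0, 1, 1, 1, 1, 1, 1, 1, 1, 2, 2, 2
  i=3: 0, 1, 1, 1, 1, 1, 1, 1, 1, 2, 2, 3
  i=4: 0, 1, 1, 2, 2, 2, 2, 2, 2, 3, 3, 4
  i=5: 0, 1, 1, 2, 2, 3, 3, 3, 3, 4, 4, 5
  i=6: 0, 1, 1, 2, 2, 3, 3, 3, 3, 4, 5, 6
  i=7: 0, 1, 1, 2, 2, 3, 3, 3, 4, 5, 6, 7
  i=8: 0, 1, 2, 3, 3, 4, 4, 4, 5, 6, 7, 8
  i=9: 0, 1, 2, 3, 4, 5, 5, 5, 6, 7, 8, 9
  i=10: 1, 2, 3, 4, 5, 6, 6, 6, 7, 8, 9, 10
  i=11: 1, 2, 3, 4, 5, 6, 6, 7, 8, 9, 10, 11
  i=12: 1, 2, 3, 4, 5, 6, 7, 8, 9, 10, 11, 12

so w = (2, 10, 12, 4, 6, 11, 9, 3, 5, 1, 8, 7).

Rothe diagram D(w) (37 cells), 8 SE-corners (essential conditions):

[(3, 9, 1), (3, 11, 2), (6, 9, 3), (7, 3, 1), (7, 5, 2), (7, 8, 3), (9, 1, 0), (11, 7, 6)]
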